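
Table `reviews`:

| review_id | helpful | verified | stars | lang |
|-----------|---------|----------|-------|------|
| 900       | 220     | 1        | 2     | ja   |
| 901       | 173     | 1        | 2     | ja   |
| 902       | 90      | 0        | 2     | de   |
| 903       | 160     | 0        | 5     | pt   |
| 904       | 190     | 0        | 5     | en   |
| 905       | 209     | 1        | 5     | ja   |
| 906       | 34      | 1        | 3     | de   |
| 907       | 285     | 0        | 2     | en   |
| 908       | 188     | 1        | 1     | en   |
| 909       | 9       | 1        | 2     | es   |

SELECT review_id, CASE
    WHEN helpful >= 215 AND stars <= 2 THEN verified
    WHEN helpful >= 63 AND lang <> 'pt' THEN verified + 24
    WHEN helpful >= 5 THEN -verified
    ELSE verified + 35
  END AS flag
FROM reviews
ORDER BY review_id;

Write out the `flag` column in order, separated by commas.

1, 25, 24, 0, 24, 25, -1, 0, 25, -1

review_id=900: helpful >= 215 AND stars <= 2 → 1
review_id=901: helpful >= 63 AND lang <> 'pt' → 25
review_id=902: helpful >= 63 AND lang <> 'pt' → 24
review_id=903: helpful >= 5 → 0
review_id=904: helpful >= 63 AND lang <> 'pt' → 24
review_id=905: helpful >= 63 AND lang <> 'pt' → 25
review_id=906: helpful >= 5 → -1
review_id=907: helpful >= 215 AND stars <= 2 → 0
review_id=908: helpful >= 63 AND lang <> 'pt' → 25
review_id=909: helpful >= 5 → -1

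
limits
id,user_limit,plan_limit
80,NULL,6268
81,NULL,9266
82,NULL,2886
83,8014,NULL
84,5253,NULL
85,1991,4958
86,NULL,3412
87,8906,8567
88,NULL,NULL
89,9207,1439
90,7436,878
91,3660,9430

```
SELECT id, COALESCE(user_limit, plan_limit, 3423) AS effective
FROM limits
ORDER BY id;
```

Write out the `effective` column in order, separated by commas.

id=80: user_limit=NULL, plan_limit=6268 → 6268
id=81: user_limit=NULL, plan_limit=9266 → 9266
id=82: user_limit=NULL, plan_limit=2886 → 2886
id=83: user_limit=8014 → 8014
id=84: user_limit=5253 → 5253
id=85: user_limit=1991 → 1991
id=86: user_limit=NULL, plan_limit=3412 → 3412
id=87: user_limit=8906 → 8906
id=88: user_limit=NULL, plan_limit=NULL, → literal 3423 → 3423
id=89: user_limit=9207 → 9207
id=90: user_limit=7436 → 7436
id=91: user_limit=3660 → 3660

6268, 9266, 2886, 8014, 5253, 1991, 3412, 8906, 3423, 9207, 7436, 3660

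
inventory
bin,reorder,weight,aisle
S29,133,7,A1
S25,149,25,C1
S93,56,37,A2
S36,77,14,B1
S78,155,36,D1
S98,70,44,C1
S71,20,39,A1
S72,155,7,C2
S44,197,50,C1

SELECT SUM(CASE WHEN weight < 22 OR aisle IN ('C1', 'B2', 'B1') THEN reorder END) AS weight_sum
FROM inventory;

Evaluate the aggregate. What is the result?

781

bin=S29: ✓ → 133
bin=S25: ✓ → 149
bin=S93: ✗
bin=S36: ✓ → 77
bin=S78: ✗
bin=S98: ✓ → 70
bin=S71: ✗
bin=S72: ✓ → 155
bin=S44: ✓ → 197
weight_sum = 133 + 149 + 77 + 70 + 155 + 197 = 781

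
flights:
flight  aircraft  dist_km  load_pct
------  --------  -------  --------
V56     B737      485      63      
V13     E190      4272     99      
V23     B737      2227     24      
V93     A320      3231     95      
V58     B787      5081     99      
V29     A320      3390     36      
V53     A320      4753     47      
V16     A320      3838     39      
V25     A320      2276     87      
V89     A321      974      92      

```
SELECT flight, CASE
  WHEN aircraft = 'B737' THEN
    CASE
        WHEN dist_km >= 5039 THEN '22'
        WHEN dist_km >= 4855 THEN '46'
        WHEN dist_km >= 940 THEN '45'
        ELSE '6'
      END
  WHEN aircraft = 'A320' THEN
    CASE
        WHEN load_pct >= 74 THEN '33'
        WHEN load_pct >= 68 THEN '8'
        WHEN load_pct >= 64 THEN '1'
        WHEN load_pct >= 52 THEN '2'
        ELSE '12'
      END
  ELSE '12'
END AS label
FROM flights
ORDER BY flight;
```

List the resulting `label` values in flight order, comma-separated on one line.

flight=V13: aircraft='E190' → outer ELSE → 12
flight=V16: aircraft='A320' → inner[ELSE] → 12
flight=V23: aircraft='B737' → inner[dist_km >= 940] → 45
flight=V25: aircraft='A320' → inner[load_pct >= 74] → 33
flight=V29: aircraft='A320' → inner[ELSE] → 12
flight=V53: aircraft='A320' → inner[ELSE] → 12
flight=V56: aircraft='B737' → inner[ELSE] → 6
flight=V58: aircraft='B787' → outer ELSE → 12
flight=V89: aircraft='A321' → outer ELSE → 12
flight=V93: aircraft='A320' → inner[load_pct >= 74] → 33

12, 12, 45, 33, 12, 12, 6, 12, 12, 33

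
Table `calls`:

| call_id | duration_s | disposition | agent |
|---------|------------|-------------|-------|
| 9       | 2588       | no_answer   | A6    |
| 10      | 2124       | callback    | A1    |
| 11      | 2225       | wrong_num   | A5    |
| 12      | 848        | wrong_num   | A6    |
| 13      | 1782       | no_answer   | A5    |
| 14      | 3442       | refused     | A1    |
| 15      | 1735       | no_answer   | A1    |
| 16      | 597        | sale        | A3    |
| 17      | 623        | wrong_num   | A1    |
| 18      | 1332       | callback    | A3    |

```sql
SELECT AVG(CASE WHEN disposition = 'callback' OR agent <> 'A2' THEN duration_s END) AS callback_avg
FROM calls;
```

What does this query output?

call_id=9: ✓ → 2588
call_id=10: ✓ → 2124
call_id=11: ✓ → 2225
call_id=12: ✓ → 848
call_id=13: ✓ → 1782
call_id=14: ✓ → 3442
call_id=15: ✓ → 1735
call_id=16: ✓ → 597
call_id=17: ✓ → 623
call_id=18: ✓ → 1332
callback_avg = (2588 + 2124 + 2225 + 848 + 1782 + 3442 + 1735 + 597 + 623 + 1332) / 10 = 1729.6

1729.6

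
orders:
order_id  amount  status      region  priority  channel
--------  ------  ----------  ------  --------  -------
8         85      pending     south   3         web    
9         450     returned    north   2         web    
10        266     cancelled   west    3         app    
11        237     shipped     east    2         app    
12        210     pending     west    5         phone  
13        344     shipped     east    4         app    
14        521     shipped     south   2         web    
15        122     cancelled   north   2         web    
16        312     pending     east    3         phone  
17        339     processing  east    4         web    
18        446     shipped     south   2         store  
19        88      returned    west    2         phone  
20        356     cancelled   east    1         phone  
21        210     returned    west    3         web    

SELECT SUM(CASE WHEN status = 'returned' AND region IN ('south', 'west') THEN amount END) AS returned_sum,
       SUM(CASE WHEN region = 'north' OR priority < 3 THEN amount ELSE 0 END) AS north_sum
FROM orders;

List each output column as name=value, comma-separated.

[returned_sum: status = 'returned' AND region IN ('south', 'west')]
order_id=8: ✗
order_id=9: ✗
order_id=10: ✗
order_id=11: ✗
order_id=12: ✗
order_id=13: ✗
order_id=14: ✗
order_id=15: ✗
order_id=16: ✗
order_id=17: ✗
order_id=18: ✗
order_id=19: ✓ → 88
order_id=20: ✗
order_id=21: ✓ → 210
returned_sum = 88 + 210 = 298
—
[north_sum: region = 'north' OR priority < 3]
order_id=8: ✗
order_id=9: ✓ → 450
order_id=10: ✗
order_id=11: ✓ → 237
order_id=12: ✗
order_id=13: ✗
order_id=14: ✓ → 521
order_id=15: ✓ → 122
order_id=16: ✗
order_id=17: ✗
order_id=18: ✓ → 446
order_id=19: ✓ → 88
order_id=20: ✓ → 356
order_id=21: ✗
north_sum = 450 + 237 + 521 + 122 + 446 + 88 + 356 = 2220

returned_sum=298, north_sum=2220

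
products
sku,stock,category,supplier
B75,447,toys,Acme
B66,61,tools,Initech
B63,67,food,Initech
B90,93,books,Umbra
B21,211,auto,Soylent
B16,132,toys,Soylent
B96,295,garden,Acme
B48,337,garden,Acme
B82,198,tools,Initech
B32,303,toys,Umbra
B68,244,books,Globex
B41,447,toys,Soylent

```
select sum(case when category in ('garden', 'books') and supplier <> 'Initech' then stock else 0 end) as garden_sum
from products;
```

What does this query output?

969

sku=B75: ✗
sku=B66: ✗
sku=B63: ✗
sku=B90: ✓ → 93
sku=B21: ✗
sku=B16: ✗
sku=B96: ✓ → 295
sku=B48: ✓ → 337
sku=B82: ✗
sku=B32: ✗
sku=B68: ✓ → 244
sku=B41: ✗
garden_sum = 93 + 295 + 337 + 244 = 969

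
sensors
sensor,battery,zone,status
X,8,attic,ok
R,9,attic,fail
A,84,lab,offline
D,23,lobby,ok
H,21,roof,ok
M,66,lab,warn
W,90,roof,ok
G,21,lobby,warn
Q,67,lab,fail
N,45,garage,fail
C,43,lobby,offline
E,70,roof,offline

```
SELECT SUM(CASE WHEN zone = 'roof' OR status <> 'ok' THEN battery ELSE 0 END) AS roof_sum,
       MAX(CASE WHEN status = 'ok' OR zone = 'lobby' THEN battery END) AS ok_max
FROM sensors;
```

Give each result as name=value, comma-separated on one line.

roof_sum=516, ok_max=90

[roof_sum: zone = 'roof' OR status <> 'ok']
sensor=X: ✗
sensor=R: ✓ → 9
sensor=A: ✓ → 84
sensor=D: ✗
sensor=H: ✓ → 21
sensor=M: ✓ → 66
sensor=W: ✓ → 90
sensor=G: ✓ → 21
sensor=Q: ✓ → 67
sensor=N: ✓ → 45
sensor=C: ✓ → 43
sensor=E: ✓ → 70
roof_sum = 9 + 84 + 21 + 66 + 90 + 21 + 67 + 45 + 43 + 70 = 516
—
[ok_max: status = 'ok' OR zone = 'lobby']
sensor=X: ✓ → 8
sensor=R: ✗
sensor=A: ✗
sensor=D: ✓ → 23
sensor=H: ✓ → 21
sensor=M: ✗
sensor=W: ✓ → 90
sensor=G: ✓ → 21
sensor=Q: ✗
sensor=N: ✗
sensor=C: ✓ → 43
sensor=E: ✗
ok_max = MAX(8, 23, 21, 90, 21, 43) = 90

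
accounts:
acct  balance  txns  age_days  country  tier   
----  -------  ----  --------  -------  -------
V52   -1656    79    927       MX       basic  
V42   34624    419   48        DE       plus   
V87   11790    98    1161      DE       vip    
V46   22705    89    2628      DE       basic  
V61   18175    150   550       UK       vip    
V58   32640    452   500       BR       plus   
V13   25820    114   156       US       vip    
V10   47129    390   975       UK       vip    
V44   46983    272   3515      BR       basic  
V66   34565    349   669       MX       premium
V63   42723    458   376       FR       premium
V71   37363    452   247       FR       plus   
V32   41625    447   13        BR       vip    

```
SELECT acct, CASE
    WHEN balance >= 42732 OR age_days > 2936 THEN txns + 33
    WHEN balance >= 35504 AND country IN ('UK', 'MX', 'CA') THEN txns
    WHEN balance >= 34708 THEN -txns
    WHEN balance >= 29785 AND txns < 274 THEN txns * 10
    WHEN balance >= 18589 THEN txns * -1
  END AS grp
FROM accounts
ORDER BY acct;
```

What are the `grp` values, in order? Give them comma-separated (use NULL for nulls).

acct=V10: balance >= 42732 OR age_days > 2936 → 423
acct=V13: balance >= 18589 → -114
acct=V32: balance >= 34708 → -447
acct=V42: balance >= 18589 → -419
acct=V44: balance >= 42732 OR age_days > 2936 → 305
acct=V46: balance >= 18589 → -89
acct=V52: (no match → NULL) → NULL
acct=V58: balance >= 18589 → -452
acct=V61: (no match → NULL) → NULL
acct=V63: balance >= 34708 → -458
acct=V66: balance >= 18589 → -349
acct=V71: balance >= 34708 → -452
acct=V87: (no match → NULL) → NULL

423, -114, -447, -419, 305, -89, NULL, -452, NULL, -458, -349, -452, NULL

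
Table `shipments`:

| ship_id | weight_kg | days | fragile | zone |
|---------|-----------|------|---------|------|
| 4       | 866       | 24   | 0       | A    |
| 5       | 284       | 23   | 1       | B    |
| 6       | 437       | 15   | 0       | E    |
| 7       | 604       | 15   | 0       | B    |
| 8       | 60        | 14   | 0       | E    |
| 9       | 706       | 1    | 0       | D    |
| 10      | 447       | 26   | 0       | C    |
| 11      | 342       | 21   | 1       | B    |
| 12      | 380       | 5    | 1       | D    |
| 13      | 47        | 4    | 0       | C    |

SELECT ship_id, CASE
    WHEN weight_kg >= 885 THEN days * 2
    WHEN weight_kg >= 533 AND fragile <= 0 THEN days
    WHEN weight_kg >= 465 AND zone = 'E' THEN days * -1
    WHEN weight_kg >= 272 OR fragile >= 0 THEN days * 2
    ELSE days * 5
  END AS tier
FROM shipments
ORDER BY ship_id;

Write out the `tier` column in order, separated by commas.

ship_id=4: weight_kg >= 533 AND fragile <= 0 → 24
ship_id=5: weight_kg >= 272 OR fragile >= 0 → 46
ship_id=6: weight_kg >= 272 OR fragile >= 0 → 30
ship_id=7: weight_kg >= 533 AND fragile <= 0 → 15
ship_id=8: weight_kg >= 272 OR fragile >= 0 → 28
ship_id=9: weight_kg >= 533 AND fragile <= 0 → 1
ship_id=10: weight_kg >= 272 OR fragile >= 0 → 52
ship_id=11: weight_kg >= 272 OR fragile >= 0 → 42
ship_id=12: weight_kg >= 272 OR fragile >= 0 → 10
ship_id=13: weight_kg >= 272 OR fragile >= 0 → 8

24, 46, 30, 15, 28, 1, 52, 42, 10, 8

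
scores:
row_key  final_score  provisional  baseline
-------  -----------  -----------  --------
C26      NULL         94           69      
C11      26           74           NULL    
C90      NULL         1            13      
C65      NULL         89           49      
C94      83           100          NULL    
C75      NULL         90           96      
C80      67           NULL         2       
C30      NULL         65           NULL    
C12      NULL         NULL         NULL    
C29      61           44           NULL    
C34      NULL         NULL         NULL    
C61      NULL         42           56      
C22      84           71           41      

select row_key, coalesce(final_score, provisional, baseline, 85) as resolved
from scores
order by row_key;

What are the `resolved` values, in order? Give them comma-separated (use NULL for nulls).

row_key=C11: final_score=26 → 26
row_key=C12: final_score=NULL, provisional=NULL, baseline=NULL, → literal 85 → 85
row_key=C22: final_score=84 → 84
row_key=C26: final_score=NULL, provisional=94 → 94
row_key=C29: final_score=61 → 61
row_key=C30: final_score=NULL, provisional=65 → 65
row_key=C34: final_score=NULL, provisional=NULL, baseline=NULL, → literal 85 → 85
row_key=C61: final_score=NULL, provisional=42 → 42
row_key=C65: final_score=NULL, provisional=89 → 89
row_key=C75: final_score=NULL, provisional=90 → 90
row_key=C80: final_score=67 → 67
row_key=C90: final_score=NULL, provisional=1 → 1
row_key=C94: final_score=83 → 83

26, 85, 84, 94, 61, 65, 85, 42, 89, 90, 67, 1, 83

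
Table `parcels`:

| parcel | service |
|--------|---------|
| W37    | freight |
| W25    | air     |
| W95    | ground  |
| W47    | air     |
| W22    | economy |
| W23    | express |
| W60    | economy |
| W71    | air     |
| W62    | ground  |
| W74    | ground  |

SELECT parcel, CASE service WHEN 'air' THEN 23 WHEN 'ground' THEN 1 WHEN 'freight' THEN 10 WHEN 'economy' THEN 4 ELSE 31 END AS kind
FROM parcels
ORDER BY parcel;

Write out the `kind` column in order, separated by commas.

parcel=W22: service='economy' → 4
parcel=W23: ELSE → 31
parcel=W25: service='air' → 23
parcel=W37: service='freight' → 10
parcel=W47: service='air' → 23
parcel=W60: service='economy' → 4
parcel=W62: service='ground' → 1
parcel=W71: service='air' → 23
parcel=W74: service='ground' → 1
parcel=W95: service='ground' → 1

4, 31, 23, 10, 23, 4, 1, 23, 1, 1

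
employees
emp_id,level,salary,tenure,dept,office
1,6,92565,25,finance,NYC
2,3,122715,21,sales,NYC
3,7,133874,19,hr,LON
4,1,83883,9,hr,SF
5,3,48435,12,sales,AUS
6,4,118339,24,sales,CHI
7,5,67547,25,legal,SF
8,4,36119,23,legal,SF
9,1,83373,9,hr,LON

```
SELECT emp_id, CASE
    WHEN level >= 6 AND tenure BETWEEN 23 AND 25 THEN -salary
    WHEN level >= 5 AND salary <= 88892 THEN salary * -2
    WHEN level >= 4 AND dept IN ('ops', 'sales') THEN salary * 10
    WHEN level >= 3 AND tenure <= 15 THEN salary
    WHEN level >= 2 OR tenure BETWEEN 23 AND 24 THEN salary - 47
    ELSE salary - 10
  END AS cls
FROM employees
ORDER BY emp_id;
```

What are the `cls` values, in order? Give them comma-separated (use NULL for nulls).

emp_id=1: level >= 6 AND tenure BETWEEN 23 AND 25 → -92565
emp_id=2: level >= 2 OR tenure BETWEEN 23 AND 24 → 122668
emp_id=3: level >= 2 OR tenure BETWEEN 23 AND 24 → 133827
emp_id=4: ELSE → 83873
emp_id=5: level >= 3 AND tenure <= 15 → 48435
emp_id=6: level >= 4 AND dept IN ('ops', 'sales') → 1183390
emp_id=7: level >= 5 AND salary <= 88892 → -135094
emp_id=8: level >= 2 OR tenure BETWEEN 23 AND 24 → 36072
emp_id=9: ELSE → 83363

-92565, 122668, 133827, 83873, 48435, 1183390, -135094, 36072, 83363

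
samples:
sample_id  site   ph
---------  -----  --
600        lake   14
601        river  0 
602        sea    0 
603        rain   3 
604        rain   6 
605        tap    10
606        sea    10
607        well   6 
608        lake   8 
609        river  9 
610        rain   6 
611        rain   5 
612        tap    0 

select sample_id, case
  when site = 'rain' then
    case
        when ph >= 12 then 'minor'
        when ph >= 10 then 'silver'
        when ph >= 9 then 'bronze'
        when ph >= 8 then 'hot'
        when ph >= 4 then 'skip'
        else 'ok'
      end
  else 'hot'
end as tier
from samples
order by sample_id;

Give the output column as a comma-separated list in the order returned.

hot, hot, hot, ok, skip, hot, hot, hot, hot, hot, skip, skip, hot

sample_id=600: site='lake' → outer ELSE → hot
sample_id=601: site='river' → outer ELSE → hot
sample_id=602: site='sea' → outer ELSE → hot
sample_id=603: site='rain' → inner[ELSE] → ok
sample_id=604: site='rain' → inner[ph >= 4] → skip
sample_id=605: site='tap' → outer ELSE → hot
sample_id=606: site='sea' → outer ELSE → hot
sample_id=607: site='well' → outer ELSE → hot
sample_id=608: site='lake' → outer ELSE → hot
sample_id=609: site='river' → outer ELSE → hot
sample_id=610: site='rain' → inner[ph >= 4] → skip
sample_id=611: site='rain' → inner[ph >= 4] → skip
sample_id=612: site='tap' → outer ELSE → hot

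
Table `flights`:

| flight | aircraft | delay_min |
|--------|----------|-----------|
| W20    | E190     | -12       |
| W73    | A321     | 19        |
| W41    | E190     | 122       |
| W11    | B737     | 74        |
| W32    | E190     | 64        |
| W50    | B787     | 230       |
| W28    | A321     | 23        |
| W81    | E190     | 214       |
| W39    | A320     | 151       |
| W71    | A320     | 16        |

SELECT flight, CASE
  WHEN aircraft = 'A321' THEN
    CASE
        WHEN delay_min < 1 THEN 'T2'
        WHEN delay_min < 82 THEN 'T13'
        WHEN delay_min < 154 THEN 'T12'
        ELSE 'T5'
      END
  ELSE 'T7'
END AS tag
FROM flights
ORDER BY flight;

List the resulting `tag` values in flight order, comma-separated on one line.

T7, T7, T13, T7, T7, T7, T7, T7, T13, T7

flight=W11: aircraft='B737' → outer ELSE → T7
flight=W20: aircraft='E190' → outer ELSE → T7
flight=W28: aircraft='A321' → inner[delay_min < 82] → T13
flight=W32: aircraft='E190' → outer ELSE → T7
flight=W39: aircraft='A320' → outer ELSE → T7
flight=W41: aircraft='E190' → outer ELSE → T7
flight=W50: aircraft='B787' → outer ELSE → T7
flight=W71: aircraft='A320' → outer ELSE → T7
flight=W73: aircraft='A321' → inner[delay_min < 82] → T13
flight=W81: aircraft='E190' → outer ELSE → T7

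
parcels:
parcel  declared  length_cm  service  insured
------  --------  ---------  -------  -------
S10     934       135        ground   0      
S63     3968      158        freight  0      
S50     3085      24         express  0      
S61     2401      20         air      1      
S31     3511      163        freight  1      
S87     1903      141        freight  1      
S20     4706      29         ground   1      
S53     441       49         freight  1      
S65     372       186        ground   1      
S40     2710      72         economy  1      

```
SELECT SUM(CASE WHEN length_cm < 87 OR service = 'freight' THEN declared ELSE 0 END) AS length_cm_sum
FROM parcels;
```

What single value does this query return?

parcel=S10: ✗
parcel=S63: ✓ → 3968
parcel=S50: ✓ → 3085
parcel=S61: ✓ → 2401
parcel=S31: ✓ → 3511
parcel=S87: ✓ → 1903
parcel=S20: ✓ → 4706
parcel=S53: ✓ → 441
parcel=S65: ✗
parcel=S40: ✓ → 2710
length_cm_sum = 3968 + 3085 + 2401 + 3511 + 1903 + 4706 + 441 + 2710 = 22725

22725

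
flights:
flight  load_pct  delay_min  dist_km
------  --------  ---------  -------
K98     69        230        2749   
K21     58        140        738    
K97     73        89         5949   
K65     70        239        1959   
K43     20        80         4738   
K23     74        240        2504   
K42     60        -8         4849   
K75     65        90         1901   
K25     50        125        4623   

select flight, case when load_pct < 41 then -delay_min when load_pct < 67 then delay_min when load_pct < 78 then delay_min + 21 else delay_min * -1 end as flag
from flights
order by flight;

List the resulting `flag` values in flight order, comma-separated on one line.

140, 261, 125, -8, -80, 260, 90, 110, 251

flight=K21: load_pct < 67 → 140
flight=K23: load_pct < 78 → 261
flight=K25: load_pct < 67 → 125
flight=K42: load_pct < 67 → -8
flight=K43: load_pct < 41 → -80
flight=K65: load_pct < 78 → 260
flight=K75: load_pct < 67 → 90
flight=K97: load_pct < 78 → 110
flight=K98: load_pct < 78 → 251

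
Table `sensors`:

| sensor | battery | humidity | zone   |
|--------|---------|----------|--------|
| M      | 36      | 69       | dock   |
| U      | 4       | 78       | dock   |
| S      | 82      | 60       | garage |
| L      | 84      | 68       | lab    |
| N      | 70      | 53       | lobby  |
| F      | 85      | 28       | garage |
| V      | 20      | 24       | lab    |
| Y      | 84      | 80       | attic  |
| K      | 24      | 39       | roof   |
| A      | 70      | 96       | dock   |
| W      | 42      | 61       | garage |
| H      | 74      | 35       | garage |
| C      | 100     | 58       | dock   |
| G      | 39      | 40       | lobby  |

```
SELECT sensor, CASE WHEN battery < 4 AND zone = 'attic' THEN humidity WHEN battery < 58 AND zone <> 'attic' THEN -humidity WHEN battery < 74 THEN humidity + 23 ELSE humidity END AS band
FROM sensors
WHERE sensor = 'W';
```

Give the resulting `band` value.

-61

sensor = W: battery=42, humidity=61, zone=garage.
battery < 4 AND zone = 'attic' → false
battery < 58 AND zone <> 'attic' → true → -61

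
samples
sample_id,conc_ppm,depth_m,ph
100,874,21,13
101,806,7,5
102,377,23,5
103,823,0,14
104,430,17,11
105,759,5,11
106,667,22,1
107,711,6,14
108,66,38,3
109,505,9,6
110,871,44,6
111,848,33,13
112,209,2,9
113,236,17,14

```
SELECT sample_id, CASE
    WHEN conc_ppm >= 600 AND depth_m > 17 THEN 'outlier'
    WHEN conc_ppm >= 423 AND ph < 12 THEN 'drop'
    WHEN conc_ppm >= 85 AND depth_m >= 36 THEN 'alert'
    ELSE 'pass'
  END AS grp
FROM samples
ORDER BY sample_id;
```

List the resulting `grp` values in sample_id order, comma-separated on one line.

outlier, drop, pass, pass, drop, drop, outlier, pass, pass, drop, outlier, outlier, pass, pass

sample_id=100: conc_ppm >= 600 AND depth_m > 17 → outlier
sample_id=101: conc_ppm >= 423 AND ph < 12 → drop
sample_id=102: ELSE → pass
sample_id=103: ELSE → pass
sample_id=104: conc_ppm >= 423 AND ph < 12 → drop
sample_id=105: conc_ppm >= 423 AND ph < 12 → drop
sample_id=106: conc_ppm >= 600 AND depth_m > 17 → outlier
sample_id=107: ELSE → pass
sample_id=108: ELSE → pass
sample_id=109: conc_ppm >= 423 AND ph < 12 → drop
sample_id=110: conc_ppm >= 600 AND depth_m > 17 → outlier
sample_id=111: conc_ppm >= 600 AND depth_m > 17 → outlier
sample_id=112: ELSE → pass
sample_id=113: ELSE → pass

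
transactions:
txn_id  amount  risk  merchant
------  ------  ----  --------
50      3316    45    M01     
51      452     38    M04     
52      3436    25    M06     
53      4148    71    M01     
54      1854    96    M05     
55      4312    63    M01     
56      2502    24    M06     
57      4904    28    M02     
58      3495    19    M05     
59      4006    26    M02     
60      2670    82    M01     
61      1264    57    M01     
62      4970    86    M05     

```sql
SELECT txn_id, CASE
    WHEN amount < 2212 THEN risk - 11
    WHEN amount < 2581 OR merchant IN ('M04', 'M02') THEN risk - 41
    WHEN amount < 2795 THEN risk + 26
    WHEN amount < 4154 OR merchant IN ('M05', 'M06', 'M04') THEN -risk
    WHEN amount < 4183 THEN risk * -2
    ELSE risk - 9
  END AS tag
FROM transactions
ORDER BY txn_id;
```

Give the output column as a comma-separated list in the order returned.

txn_id=50: amount < 4154 OR merchant IN ('M05', 'M06', 'M04') → -45
txn_id=51: amount < 2212 → 27
txn_id=52: amount < 4154 OR merchant IN ('M05', 'M06', 'M04') → -25
txn_id=53: amount < 4154 OR merchant IN ('M05', 'M06', 'M04') → -71
txn_id=54: amount < 2212 → 85
txn_id=55: ELSE → 54
txn_id=56: amount < 2581 OR merchant IN ('M04', 'M02') → -17
txn_id=57: amount < 2581 OR merchant IN ('M04', 'M02') → -13
txn_id=58: amount < 4154 OR merchant IN ('M05', 'M06', 'M04') → -19
txn_id=59: amount < 2581 OR merchant IN ('M04', 'M02') → -15
txn_id=60: amount < 2795 → 108
txn_id=61: amount < 2212 → 46
txn_id=62: amount < 4154 OR merchant IN ('M05', 'M06', 'M04') → -86

-45, 27, -25, -71, 85, 54, -17, -13, -19, -15, 108, 46, -86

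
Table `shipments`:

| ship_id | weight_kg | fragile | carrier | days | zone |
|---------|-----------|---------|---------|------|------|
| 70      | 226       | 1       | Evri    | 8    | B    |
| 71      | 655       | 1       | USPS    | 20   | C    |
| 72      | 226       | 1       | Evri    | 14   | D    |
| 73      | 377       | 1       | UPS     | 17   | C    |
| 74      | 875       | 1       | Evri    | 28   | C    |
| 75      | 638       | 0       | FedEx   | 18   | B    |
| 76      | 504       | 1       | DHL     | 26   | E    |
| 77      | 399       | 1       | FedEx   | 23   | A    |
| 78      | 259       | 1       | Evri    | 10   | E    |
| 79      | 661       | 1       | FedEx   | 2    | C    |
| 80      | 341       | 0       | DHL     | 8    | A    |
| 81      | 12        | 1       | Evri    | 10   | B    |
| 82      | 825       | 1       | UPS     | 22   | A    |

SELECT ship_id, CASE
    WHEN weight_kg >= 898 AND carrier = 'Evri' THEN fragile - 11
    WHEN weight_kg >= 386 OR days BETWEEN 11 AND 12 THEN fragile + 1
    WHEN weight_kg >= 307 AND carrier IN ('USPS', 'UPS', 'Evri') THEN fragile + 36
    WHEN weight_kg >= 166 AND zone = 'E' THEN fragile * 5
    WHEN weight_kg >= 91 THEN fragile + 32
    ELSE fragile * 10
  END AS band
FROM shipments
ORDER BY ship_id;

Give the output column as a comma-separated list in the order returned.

33, 2, 33, 37, 2, 1, 2, 2, 5, 2, 32, 10, 2

ship_id=70: weight_kg >= 91 → 33
ship_id=71: weight_kg >= 386 OR days BETWEEN 11 AND 12 → 2
ship_id=72: weight_kg >= 91 → 33
ship_id=73: weight_kg >= 307 AND carrier IN ('USPS', 'UPS', 'Evri') → 37
ship_id=74: weight_kg >= 386 OR days BETWEEN 11 AND 12 → 2
ship_id=75: weight_kg >= 386 OR days BETWEEN 11 AND 12 → 1
ship_id=76: weight_kg >= 386 OR days BETWEEN 11 AND 12 → 2
ship_id=77: weight_kg >= 386 OR days BETWEEN 11 AND 12 → 2
ship_id=78: weight_kg >= 166 AND zone = 'E' → 5
ship_id=79: weight_kg >= 386 OR days BETWEEN 11 AND 12 → 2
ship_id=80: weight_kg >= 91 → 32
ship_id=81: ELSE → 10
ship_id=82: weight_kg >= 386 OR days BETWEEN 11 AND 12 → 2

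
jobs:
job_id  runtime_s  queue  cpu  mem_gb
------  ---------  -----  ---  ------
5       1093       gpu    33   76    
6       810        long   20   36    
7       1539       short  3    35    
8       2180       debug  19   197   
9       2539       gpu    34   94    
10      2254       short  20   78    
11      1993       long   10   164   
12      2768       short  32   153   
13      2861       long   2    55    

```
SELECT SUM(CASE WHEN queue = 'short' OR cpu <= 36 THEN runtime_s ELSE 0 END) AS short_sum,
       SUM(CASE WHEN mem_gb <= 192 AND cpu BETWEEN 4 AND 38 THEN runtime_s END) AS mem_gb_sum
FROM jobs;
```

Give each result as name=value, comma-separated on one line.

[short_sum: queue = 'short' OR cpu <= 36]
job_id=5: ✓ → 1093
job_id=6: ✓ → 810
job_id=7: ✓ → 1539
job_id=8: ✓ → 2180
job_id=9: ✓ → 2539
job_id=10: ✓ → 2254
job_id=11: ✓ → 1993
job_id=12: ✓ → 2768
job_id=13: ✓ → 2861
short_sum = 1093 + 810 + 1539 + 2180 + 2539 + 2254 + 1993 + 2768 + 2861 = 18037
—
[mem_gb_sum: mem_gb <= 192 AND cpu BETWEEN 4 AND 38]
job_id=5: ✓ → 1093
job_id=6: ✓ → 810
job_id=7: ✗
job_id=8: ✗
job_id=9: ✓ → 2539
job_id=10: ✓ → 2254
job_id=11: ✓ → 1993
job_id=12: ✓ → 2768
job_id=13: ✗
mem_gb_sum = 1093 + 810 + 2539 + 2254 + 1993 + 2768 = 11457

short_sum=18037, mem_gb_sum=11457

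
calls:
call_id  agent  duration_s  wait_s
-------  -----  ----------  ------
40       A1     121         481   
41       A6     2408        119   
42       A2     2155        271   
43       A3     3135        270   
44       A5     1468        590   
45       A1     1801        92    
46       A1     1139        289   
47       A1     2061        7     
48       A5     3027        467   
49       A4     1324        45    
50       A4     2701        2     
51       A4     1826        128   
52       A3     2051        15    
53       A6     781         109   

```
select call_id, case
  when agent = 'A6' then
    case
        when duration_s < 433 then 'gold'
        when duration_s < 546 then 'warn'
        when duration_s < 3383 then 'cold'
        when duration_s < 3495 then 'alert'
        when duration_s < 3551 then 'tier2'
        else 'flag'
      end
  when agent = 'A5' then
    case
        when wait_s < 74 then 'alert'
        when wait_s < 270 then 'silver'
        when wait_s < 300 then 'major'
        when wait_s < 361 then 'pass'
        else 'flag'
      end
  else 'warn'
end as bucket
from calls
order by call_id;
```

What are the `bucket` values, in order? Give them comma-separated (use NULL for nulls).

warn, cold, warn, warn, flag, warn, warn, warn, flag, warn, warn, warn, warn, cold

call_id=40: agent='A1' → outer ELSE → warn
call_id=41: agent='A6' → inner[duration_s < 3383] → cold
call_id=42: agent='A2' → outer ELSE → warn
call_id=43: agent='A3' → outer ELSE → warn
call_id=44: agent='A5' → inner[ELSE] → flag
call_id=45: agent='A1' → outer ELSE → warn
call_id=46: agent='A1' → outer ELSE → warn
call_id=47: agent='A1' → outer ELSE → warn
call_id=48: agent='A5' → inner[ELSE] → flag
call_id=49: agent='A4' → outer ELSE → warn
call_id=50: agent='A4' → outer ELSE → warn
call_id=51: agent='A4' → outer ELSE → warn
call_id=52: agent='A3' → outer ELSE → warn
call_id=53: agent='A6' → inner[duration_s < 3383] → cold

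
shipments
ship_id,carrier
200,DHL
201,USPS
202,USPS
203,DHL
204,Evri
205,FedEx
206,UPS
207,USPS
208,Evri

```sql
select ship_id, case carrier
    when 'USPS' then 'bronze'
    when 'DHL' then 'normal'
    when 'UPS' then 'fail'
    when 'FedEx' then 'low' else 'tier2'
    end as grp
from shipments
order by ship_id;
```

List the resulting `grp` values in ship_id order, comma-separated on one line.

ship_id=200: carrier='DHL' → normal
ship_id=201: carrier='USPS' → bronze
ship_id=202: carrier='USPS' → bronze
ship_id=203: carrier='DHL' → normal
ship_id=204: ELSE → tier2
ship_id=205: carrier='FedEx' → low
ship_id=206: carrier='UPS' → fail
ship_id=207: carrier='USPS' → bronze
ship_id=208: ELSE → tier2

normal, bronze, bronze, normal, tier2, low, fail, bronze, tier2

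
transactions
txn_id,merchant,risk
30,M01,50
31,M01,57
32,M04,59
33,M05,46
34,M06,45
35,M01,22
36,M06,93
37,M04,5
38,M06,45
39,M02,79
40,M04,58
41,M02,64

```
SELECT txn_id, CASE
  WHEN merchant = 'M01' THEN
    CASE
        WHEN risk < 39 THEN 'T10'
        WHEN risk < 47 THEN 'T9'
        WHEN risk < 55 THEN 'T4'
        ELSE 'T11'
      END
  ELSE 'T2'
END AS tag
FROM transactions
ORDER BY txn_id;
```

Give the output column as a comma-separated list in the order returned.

txn_id=30: merchant='M01' → inner[risk < 55] → T4
txn_id=31: merchant='M01' → inner[ELSE] → T11
txn_id=32: merchant='M04' → outer ELSE → T2
txn_id=33: merchant='M05' → outer ELSE → T2
txn_id=34: merchant='M06' → outer ELSE → T2
txn_id=35: merchant='M01' → inner[risk < 39] → T10
txn_id=36: merchant='M06' → outer ELSE → T2
txn_id=37: merchant='M04' → outer ELSE → T2
txn_id=38: merchant='M06' → outer ELSE → T2
txn_id=39: merchant='M02' → outer ELSE → T2
txn_id=40: merchant='M04' → outer ELSE → T2
txn_id=41: merchant='M02' → outer ELSE → T2

T4, T11, T2, T2, T2, T10, T2, T2, T2, T2, T2, T2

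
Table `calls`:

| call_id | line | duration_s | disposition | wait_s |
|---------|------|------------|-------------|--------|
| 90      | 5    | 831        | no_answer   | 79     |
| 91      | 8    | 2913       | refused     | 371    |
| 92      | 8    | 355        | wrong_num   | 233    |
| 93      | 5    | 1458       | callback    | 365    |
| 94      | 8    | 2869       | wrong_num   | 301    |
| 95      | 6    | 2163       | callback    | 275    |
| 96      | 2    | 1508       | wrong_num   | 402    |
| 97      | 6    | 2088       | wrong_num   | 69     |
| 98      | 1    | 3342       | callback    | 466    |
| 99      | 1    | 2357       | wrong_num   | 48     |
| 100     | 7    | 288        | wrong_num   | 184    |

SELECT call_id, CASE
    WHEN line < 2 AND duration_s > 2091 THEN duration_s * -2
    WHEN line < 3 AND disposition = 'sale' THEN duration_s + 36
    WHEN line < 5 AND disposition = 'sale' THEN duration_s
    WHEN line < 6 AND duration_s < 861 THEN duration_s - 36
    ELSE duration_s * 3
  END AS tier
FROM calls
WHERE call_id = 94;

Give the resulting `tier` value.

call_id = 94: line=8, duration_s=2869, disposition=wrong_num, wait_s=301.
line < 2 AND duration_s > 2091 → false
line < 3 AND disposition = 'sale' → false
line < 5 AND disposition = 'sale' → false
line < 6 AND duration_s < 861 → false
No prior WHEN matched → ELSE → 8607

8607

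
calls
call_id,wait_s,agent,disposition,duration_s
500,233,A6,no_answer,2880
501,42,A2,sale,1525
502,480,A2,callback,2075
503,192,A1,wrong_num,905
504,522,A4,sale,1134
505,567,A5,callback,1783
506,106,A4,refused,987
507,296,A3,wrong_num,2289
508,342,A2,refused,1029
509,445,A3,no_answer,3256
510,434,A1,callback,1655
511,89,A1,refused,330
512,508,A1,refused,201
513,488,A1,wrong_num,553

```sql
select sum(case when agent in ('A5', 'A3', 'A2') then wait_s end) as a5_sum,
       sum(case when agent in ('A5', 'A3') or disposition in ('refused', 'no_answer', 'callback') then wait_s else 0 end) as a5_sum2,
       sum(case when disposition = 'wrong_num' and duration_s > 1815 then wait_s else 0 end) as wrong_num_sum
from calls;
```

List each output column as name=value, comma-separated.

[a5_sum: agent in ('A5', 'A3', 'A2')]
call_id=500: ✗
call_id=501: ✓ → 42
call_id=502: ✓ → 480
call_id=503: ✗
call_id=504: ✗
call_id=505: ✓ → 567
call_id=506: ✗
call_id=507: ✓ → 296
call_id=508: ✓ → 342
call_id=509: ✓ → 445
call_id=510: ✗
call_id=511: ✗
call_id=512: ✗
call_id=513: ✗
a5_sum = 42 + 480 + 567 + 296 + 342 + 445 = 2172
—
[a5_sum2: agent in ('A5', 'A3') or disposition in ('refused', 'no_answer', 'callback')]
call_id=500: ✓ → 233
call_id=501: ✗
call_id=502: ✓ → 480
call_id=503: ✗
call_id=504: ✗
call_id=505: ✓ → 567
call_id=506: ✓ → 106
call_id=507: ✓ → 296
call_id=508: ✓ → 342
call_id=509: ✓ → 445
call_id=510: ✓ → 434
call_id=511: ✓ → 89
call_id=512: ✓ → 508
call_id=513: ✗
a5_sum2 = 233 + 480 + 567 + 106 + 296 + 342 + 445 + 434 + 89 + 508 = 3500
—
[wrong_num_sum: disposition = 'wrong_num' and duration_s > 1815]
call_id=500: ✗
call_id=501: ✗
call_id=502: ✗
call_id=503: ✗
call_id=504: ✗
call_id=505: ✗
call_id=506: ✗
call_id=507: ✓ → 296
call_id=508: ✗
call_id=509: ✗
call_id=510: ✗
call_id=511: ✗
call_id=512: ✗
call_id=513: ✗
wrong_num_sum = 296

a5_sum=2172, a5_sum2=3500, wrong_num_sum=296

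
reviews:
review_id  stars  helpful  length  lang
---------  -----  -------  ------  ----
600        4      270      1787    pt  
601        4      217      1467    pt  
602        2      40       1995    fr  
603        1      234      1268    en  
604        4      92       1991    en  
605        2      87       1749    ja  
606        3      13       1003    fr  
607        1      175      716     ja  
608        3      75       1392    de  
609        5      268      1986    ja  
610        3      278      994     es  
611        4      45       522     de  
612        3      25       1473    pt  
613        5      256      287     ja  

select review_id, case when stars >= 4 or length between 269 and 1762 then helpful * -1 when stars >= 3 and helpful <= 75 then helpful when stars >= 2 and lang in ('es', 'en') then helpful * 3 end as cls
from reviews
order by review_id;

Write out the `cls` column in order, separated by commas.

review_id=600: stars >= 4 or length between 269 and 1762 → -270
review_id=601: stars >= 4 or length between 269 and 1762 → -217
review_id=602: (no match → NULL) → NULL
review_id=603: stars >= 4 or length between 269 and 1762 → -234
review_id=604: stars >= 4 or length between 269 and 1762 → -92
review_id=605: stars >= 4 or length between 269 and 1762 → -87
review_id=606: stars >= 4 or length between 269 and 1762 → -13
review_id=607: stars >= 4 or length between 269 and 1762 → -175
review_id=608: stars >= 4 or length between 269 and 1762 → -75
review_id=609: stars >= 4 or length between 269 and 1762 → -268
review_id=610: stars >= 4 or length between 269 and 1762 → -278
review_id=611: stars >= 4 or length between 269 and 1762 → -45
review_id=612: stars >= 4 or length between 269 and 1762 → -25
review_id=613: stars >= 4 or length between 269 and 1762 → -256

-270, -217, NULL, -234, -92, -87, -13, -175, -75, -268, -278, -45, -25, -256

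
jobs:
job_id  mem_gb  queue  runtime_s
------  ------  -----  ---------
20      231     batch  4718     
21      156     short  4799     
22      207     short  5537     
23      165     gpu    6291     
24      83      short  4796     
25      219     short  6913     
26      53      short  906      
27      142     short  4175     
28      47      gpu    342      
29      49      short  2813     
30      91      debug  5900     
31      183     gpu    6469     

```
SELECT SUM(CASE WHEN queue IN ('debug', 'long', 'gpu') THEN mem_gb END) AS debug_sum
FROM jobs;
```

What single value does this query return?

486

job_id=20: ✗
job_id=21: ✗
job_id=22: ✗
job_id=23: ✓ → 165
job_id=24: ✗
job_id=25: ✗
job_id=26: ✗
job_id=27: ✗
job_id=28: ✓ → 47
job_id=29: ✗
job_id=30: ✓ → 91
job_id=31: ✓ → 183
debug_sum = 165 + 47 + 91 + 183 = 486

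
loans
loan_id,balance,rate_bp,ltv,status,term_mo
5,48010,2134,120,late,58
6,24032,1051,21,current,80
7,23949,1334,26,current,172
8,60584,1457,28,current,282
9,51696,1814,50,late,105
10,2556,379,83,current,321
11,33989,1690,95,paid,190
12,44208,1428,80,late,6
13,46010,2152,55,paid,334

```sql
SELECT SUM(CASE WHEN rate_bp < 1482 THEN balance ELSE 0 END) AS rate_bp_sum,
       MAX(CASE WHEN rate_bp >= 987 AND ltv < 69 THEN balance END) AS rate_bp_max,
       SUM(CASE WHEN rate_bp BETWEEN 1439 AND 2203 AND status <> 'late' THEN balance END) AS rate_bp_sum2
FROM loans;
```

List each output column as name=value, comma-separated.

rate_bp_sum=155329, rate_bp_max=60584, rate_bp_sum2=140583

[rate_bp_sum: rate_bp < 1482]
loan_id=5: ✗
loan_id=6: ✓ → 24032
loan_id=7: ✓ → 23949
loan_id=8: ✓ → 60584
loan_id=9: ✗
loan_id=10: ✓ → 2556
loan_id=11: ✗
loan_id=12: ✓ → 44208
loan_id=13: ✗
rate_bp_sum = 24032 + 23949 + 60584 + 2556 + 44208 = 155329
—
[rate_bp_max: rate_bp >= 987 AND ltv < 69]
loan_id=5: ✗
loan_id=6: ✓ → 24032
loan_id=7: ✓ → 23949
loan_id=8: ✓ → 60584
loan_id=9: ✓ → 51696
loan_id=10: ✗
loan_id=11: ✗
loan_id=12: ✗
loan_id=13: ✓ → 46010
rate_bp_max = MAX(24032, 23949, 60584, 51696, 46010) = 60584
—
[rate_bp_sum2: rate_bp BETWEEN 1439 AND 2203 AND status <> 'late']
loan_id=5: ✗
loan_id=6: ✗
loan_id=7: ✗
loan_id=8: ✓ → 60584
loan_id=9: ✗
loan_id=10: ✗
loan_id=11: ✓ → 33989
loan_id=12: ✗
loan_id=13: ✓ → 46010
rate_bp_sum2 = 60584 + 33989 + 46010 = 140583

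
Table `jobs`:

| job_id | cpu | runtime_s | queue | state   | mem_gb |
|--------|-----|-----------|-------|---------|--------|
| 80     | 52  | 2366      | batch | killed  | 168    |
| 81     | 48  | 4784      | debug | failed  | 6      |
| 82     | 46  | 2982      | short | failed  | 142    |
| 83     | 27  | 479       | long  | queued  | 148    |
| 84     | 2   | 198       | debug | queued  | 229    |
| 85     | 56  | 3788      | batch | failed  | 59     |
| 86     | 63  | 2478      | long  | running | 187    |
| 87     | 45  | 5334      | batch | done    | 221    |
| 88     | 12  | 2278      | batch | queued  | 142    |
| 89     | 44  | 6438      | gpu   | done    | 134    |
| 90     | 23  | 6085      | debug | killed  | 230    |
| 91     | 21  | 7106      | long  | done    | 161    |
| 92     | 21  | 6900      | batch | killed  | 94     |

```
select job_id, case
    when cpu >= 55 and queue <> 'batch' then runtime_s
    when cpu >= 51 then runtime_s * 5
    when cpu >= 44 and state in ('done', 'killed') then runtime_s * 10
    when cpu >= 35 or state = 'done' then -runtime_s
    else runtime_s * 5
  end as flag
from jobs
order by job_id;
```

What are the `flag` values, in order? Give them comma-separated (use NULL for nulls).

11830, -4784, -2982, 2395, 990, 18940, 2478, 53340, 11390, 64380, 30425, -7106, 34500

job_id=80: cpu >= 51 → 11830
job_id=81: cpu >= 35 or state = 'done' → -4784
job_id=82: cpu >= 35 or state = 'done' → -2982
job_id=83: ELSE → 2395
job_id=84: ELSE → 990
job_id=85: cpu >= 51 → 18940
job_id=86: cpu >= 55 and queue <> 'batch' → 2478
job_id=87: cpu >= 44 and state in ('done', 'killed') → 53340
job_id=88: ELSE → 11390
job_id=89: cpu >= 44 and state in ('done', 'killed') → 64380
job_id=90: ELSE → 30425
job_id=91: cpu >= 35 or state = 'done' → -7106
job_id=92: ELSE → 34500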